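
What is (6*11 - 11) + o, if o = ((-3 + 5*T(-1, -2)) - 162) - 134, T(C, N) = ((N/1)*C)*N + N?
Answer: -274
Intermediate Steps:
T(C, N) = N + C*N² (T(C, N) = ((N*1)*C)*N + N = (N*C)*N + N = (C*N)*N + N = C*N² + N = N + C*N²)
o = -329 (o = ((-3 + 5*(-2*(1 - 1*(-2)))) - 162) - 134 = ((-3 + 5*(-2*(1 + 2))) - 162) - 134 = ((-3 + 5*(-2*3)) - 162) - 134 = ((-3 + 5*(-6)) - 162) - 134 = ((-3 - 30) - 162) - 134 = (-33 - 162) - 134 = -195 - 134 = -329)
(6*11 - 11) + o = (6*11 - 11) - 329 = (66 - 11) - 329 = 55 - 329 = -274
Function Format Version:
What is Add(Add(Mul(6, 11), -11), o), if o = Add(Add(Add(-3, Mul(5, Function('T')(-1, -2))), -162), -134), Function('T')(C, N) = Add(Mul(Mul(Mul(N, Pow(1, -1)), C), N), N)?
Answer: -274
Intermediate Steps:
Function('T')(C, N) = Add(N, Mul(C, Pow(N, 2))) (Function('T')(C, N) = Add(Mul(Mul(Mul(N, 1), C), N), N) = Add(Mul(Mul(N, C), N), N) = Add(Mul(Mul(C, N), N), N) = Add(Mul(C, Pow(N, 2)), N) = Add(N, Mul(C, Pow(N, 2))))
o = -329 (o = Add(Add(Add(-3, Mul(5, Mul(-2, Add(1, Mul(-1, -2))))), -162), -134) = Add(Add(Add(-3, Mul(5, Mul(-2, Add(1, 2)))), -162), -134) = Add(Add(Add(-3, Mul(5, Mul(-2, 3))), -162), -134) = Add(Add(Add(-3, Mul(5, -6)), -162), -134) = Add(Add(Add(-3, -30), -162), -134) = Add(Add(-33, -162), -134) = Add(-195, -134) = -329)
Add(Add(Mul(6, 11), -11), o) = Add(Add(Mul(6, 11), -11), -329) = Add(Add(66, -11), -329) = Add(55, -329) = -274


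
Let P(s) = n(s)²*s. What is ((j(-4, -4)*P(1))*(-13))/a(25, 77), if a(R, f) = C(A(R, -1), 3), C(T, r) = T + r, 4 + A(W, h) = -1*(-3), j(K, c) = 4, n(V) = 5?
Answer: -650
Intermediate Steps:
A(W, h) = -1 (A(W, h) = -4 - 1*(-3) = -4 + 3 = -1)
a(R, f) = 2 (a(R, f) = -1 + 3 = 2)
P(s) = 25*s (P(s) = 5²*s = 25*s)
((j(-4, -4)*P(1))*(-13))/a(25, 77) = ((4*(25*1))*(-13))/2 = ((4*25)*(-13))*(½) = (100*(-13))*(½) = -1300*½ = -650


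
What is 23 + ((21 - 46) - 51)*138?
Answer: -10465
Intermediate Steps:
23 + ((21 - 46) - 51)*138 = 23 + (-25 - 51)*138 = 23 - 76*138 = 23 - 10488 = -10465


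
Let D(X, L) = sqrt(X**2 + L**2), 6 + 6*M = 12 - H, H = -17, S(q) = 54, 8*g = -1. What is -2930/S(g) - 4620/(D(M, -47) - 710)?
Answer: -23280601955/487823769 + 471240*sqrt(277)/18067547 ≈ -47.289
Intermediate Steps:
g = -1/8 (g = (1/8)*(-1) = -1/8 ≈ -0.12500)
M = 23/6 (M = -1 + (12 - 1*(-17))/6 = -1 + (12 + 17)/6 = -1 + (1/6)*29 = -1 + 29/6 = 23/6 ≈ 3.8333)
D(X, L) = sqrt(L**2 + X**2)
-2930/S(g) - 4620/(D(M, -47) - 710) = -2930/54 - 4620/(sqrt((-47)**2 + (23/6)**2) - 710) = -2930*1/54 - 4620/(sqrt(2209 + 529/36) - 710) = -1465/27 - 4620/(sqrt(80053/36) - 710) = -1465/27 - 4620/(17*sqrt(277)/6 - 710) = -1465/27 - 4620/(-710 + 17*sqrt(277)/6)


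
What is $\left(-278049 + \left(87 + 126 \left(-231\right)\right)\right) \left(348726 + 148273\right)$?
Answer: $-152612488932$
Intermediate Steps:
$\left(-278049 + \left(87 + 126 \left(-231\right)\right)\right) \left(348726 + 148273\right) = \left(-278049 + \left(87 - 29106\right)\right) 496999 = \left(-278049 - 29019\right) 496999 = \left(-307068\right) 496999 = -152612488932$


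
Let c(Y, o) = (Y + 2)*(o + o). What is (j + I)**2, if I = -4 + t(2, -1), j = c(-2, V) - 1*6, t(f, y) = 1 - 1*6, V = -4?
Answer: 225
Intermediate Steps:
t(f, y) = -5 (t(f, y) = 1 - 6 = -5)
c(Y, o) = 2*o*(2 + Y) (c(Y, o) = (2 + Y)*(2*o) = 2*o*(2 + Y))
j = -6 (j = 2*(-4)*(2 - 2) - 1*6 = 2*(-4)*0 - 6 = 0 - 6 = -6)
I = -9 (I = -4 - 5 = -9)
(j + I)**2 = (-6 - 9)**2 = (-15)**2 = 225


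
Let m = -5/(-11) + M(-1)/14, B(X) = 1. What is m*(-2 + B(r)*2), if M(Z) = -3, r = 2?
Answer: 0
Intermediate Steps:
m = 37/154 (m = -5/(-11) - 3/14 = -5*(-1/11) - 3*1/14 = 5/11 - 3/14 = 37/154 ≈ 0.24026)
m*(-2 + B(r)*2) = 37*(-2 + 1*2)/154 = 37*(-2 + 2)/154 = (37/154)*0 = 0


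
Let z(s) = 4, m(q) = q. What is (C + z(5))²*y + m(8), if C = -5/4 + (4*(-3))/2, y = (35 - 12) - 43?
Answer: -813/4 ≈ -203.25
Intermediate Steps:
y = -20 (y = 23 - 43 = -20)
C = -29/4 (C = -5*¼ - 12*½ = -5/4 - 6 = -29/4 ≈ -7.2500)
(C + z(5))²*y + m(8) = (-29/4 + 4)²*(-20) + 8 = (-13/4)²*(-20) + 8 = (169/16)*(-20) + 8 = -845/4 + 8 = -813/4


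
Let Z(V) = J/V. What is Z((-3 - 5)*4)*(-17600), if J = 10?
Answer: 5500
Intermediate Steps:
Z(V) = 10/V
Z((-3 - 5)*4)*(-17600) = (10/(((-3 - 5)*4)))*(-17600) = (10/((-8*4)))*(-17600) = (10/(-32))*(-17600) = (10*(-1/32))*(-17600) = -5/16*(-17600) = 5500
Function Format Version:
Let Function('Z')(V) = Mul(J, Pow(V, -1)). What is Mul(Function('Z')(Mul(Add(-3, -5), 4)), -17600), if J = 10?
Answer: 5500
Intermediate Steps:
Function('Z')(V) = Mul(10, Pow(V, -1))
Mul(Function('Z')(Mul(Add(-3, -5), 4)), -17600) = Mul(Mul(10, Pow(Mul(Add(-3, -5), 4), -1)), -17600) = Mul(Mul(10, Pow(Mul(-8, 4), -1)), -17600) = Mul(Mul(10, Pow(-32, -1)), -17600) = Mul(Mul(10, Rational(-1, 32)), -17600) = Mul(Rational(-5, 16), -17600) = 5500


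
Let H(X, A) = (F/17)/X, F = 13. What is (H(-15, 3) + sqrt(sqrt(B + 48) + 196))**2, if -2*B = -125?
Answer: (26 - 255*sqrt(2)*sqrt(392 + sqrt(442)))**2/260100 ≈ 205.05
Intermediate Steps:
B = 125/2 (B = -1/2*(-125) = 125/2 ≈ 62.500)
H(X, A) = 13/(17*X) (H(X, A) = (13/17)/X = (13*(1/17))/X = 13/(17*X))
(H(-15, 3) + sqrt(sqrt(B + 48) + 196))**2 = ((13/17)/(-15) + sqrt(sqrt(125/2 + 48) + 196))**2 = ((13/17)*(-1/15) + sqrt(sqrt(221/2) + 196))**2 = (-13/255 + sqrt(sqrt(442)/2 + 196))**2 = (-13/255 + sqrt(196 + sqrt(442)/2))**2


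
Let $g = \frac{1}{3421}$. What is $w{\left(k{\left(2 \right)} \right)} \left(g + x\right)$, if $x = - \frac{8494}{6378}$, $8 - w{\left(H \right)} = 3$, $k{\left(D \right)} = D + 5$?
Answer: $- \frac{72628990}{10909569} \approx -6.6574$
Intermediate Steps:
$k{\left(D \right)} = 5 + D$
$w{\left(H \right)} = 5$ ($w{\left(H \right)} = 8 - 3 = 5$)
$x = - \frac{4247}{3189}$ ($x = \left(-8494\right) \frac{1}{6378} = - \frac{4247}{3189} \approx -1.3318$)
$g = \frac{1}{3421} \approx 0.00029231$
$w{\left(k{\left(2 \right)} \right)} \left(g + x\right) = 5 \left(\frac{1}{3421} - \frac{4247}{3189}\right) = 5 \left(- \frac{14525798}{10909569}\right) = - \frac{72628990}{10909569}$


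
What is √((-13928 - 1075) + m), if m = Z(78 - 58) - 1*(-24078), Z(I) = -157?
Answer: 7*√182 ≈ 94.435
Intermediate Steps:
m = 23921 (m = -157 - 1*(-24078) = -157 + 24078 = 23921)
√((-13928 - 1075) + m) = √((-13928 - 1075) + 23921) = √(-15003 + 23921) = √8918 = 7*√182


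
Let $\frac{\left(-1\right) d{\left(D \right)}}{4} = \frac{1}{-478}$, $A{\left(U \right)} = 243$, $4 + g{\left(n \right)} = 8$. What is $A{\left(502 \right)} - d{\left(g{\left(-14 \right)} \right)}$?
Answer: $\frac{58075}{239} \approx 242.99$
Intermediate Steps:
$g{\left(n \right)} = 4$ ($g{\left(n \right)} = -4 + 8 = 4$)
$d{\left(D \right)} = \frac{2}{239}$ ($d{\left(D \right)} = - \frac{4}{-478} = \left(-4\right) \left(- \frac{1}{478}\right) = \frac{2}{239}$)
$A{\left(502 \right)} - d{\left(g{\left(-14 \right)} \right)} = 243 - \frac{2}{239} = \frac{58075}{239}$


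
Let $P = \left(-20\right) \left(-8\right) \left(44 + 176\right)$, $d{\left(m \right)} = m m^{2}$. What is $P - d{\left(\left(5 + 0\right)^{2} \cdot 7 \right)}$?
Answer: $-5324175$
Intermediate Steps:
$d{\left(m \right)} = m^{3}$
$P = 35200$ ($P = 160 \cdot 220 = 35200$)
$P - d{\left(\left(5 + 0\right)^{2} \cdot 7 \right)} = 35200 - \left(\left(5 + 0\right)^{2} \cdot 7\right)^{3} = 35200 - \left(5^{2} \cdot 7\right)^{3} = 35200 - \left(25 \cdot 7\right)^{3} = 35200 - 175^{3} = 35200 - 5359375 = -5324175$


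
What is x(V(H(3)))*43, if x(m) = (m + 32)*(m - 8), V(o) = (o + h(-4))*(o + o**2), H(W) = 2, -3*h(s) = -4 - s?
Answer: 7568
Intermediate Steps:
h(s) = 4/3 + s/3 (h(s) = -(-4 - s)/3 = 4/3 + s/3)
V(o) = o*(o + o**2) (V(o) = (o + (4/3 + (1/3)*(-4)))*(o + o**2) = (o + (4/3 - 4/3))*(o + o**2) = (o + 0)*(o + o**2) = o*(o + o**2))
x(m) = (-8 + m)*(32 + m) (x(m) = (32 + m)*(-8 + m) = (-8 + m)*(32 + m))
x(V(H(3)))*43 = (-256 + (2**2*(1 + 2))**2 + 24*(2**2*(1 + 2)))*43 = (-256 + (4*3)**2 + 24*(4*3))*43 = (-256 + 12**2 + 24*12)*43 = (-256 + 144 + 288)*43 = 176*43 = 7568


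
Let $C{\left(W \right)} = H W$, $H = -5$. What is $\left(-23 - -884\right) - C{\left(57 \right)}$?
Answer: $1146$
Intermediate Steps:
$C{\left(W \right)} = - 5 W$
$\left(-23 - -884\right) - C{\left(57 \right)} = \left(-23 - -884\right) - \left(-5\right) 57 = \left(-23 + 884\right) - -285 = 861 + 285 = 1146$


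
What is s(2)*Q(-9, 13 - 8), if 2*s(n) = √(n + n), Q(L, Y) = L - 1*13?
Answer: -22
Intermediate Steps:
Q(L, Y) = -13 + L (Q(L, Y) = L - 13 = -13 + L)
s(n) = √2*√n/2 (s(n) = √(n + n)/2 = √(2*n)/2 = (√2*√n)/2 = √2*√n/2)
s(2)*Q(-9, 13 - 8) = (√2*√2/2)*(-13 - 9) = 1*(-22) = -22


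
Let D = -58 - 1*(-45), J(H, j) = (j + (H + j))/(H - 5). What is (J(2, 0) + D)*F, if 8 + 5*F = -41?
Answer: 2009/15 ≈ 133.93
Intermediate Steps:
J(H, j) = (H + 2*j)/(-5 + H)
D = -13 (D = -58 + 45 = -13)
F = -49/5 (F = -8/5 + (⅕)*(-41) = -8/5 - 41/5 = -49/5 ≈ -9.8000)
(J(2, 0) + D)*F = ((2 + 2*0)/(-5 + 2) - 13)*(-49/5) = ((2 + 0)/(-3) - 13)*(-49/5) = (-⅓*2 - 13)*(-49/5) = (-⅔ - 13)*(-49/5) = -41/3*(-49/5) = 2009/15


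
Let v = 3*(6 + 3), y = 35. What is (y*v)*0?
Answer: 0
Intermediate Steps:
v = 27 (v = 3*9 = 27)
(y*v)*0 = (35*27)*0 = 945*0 = 0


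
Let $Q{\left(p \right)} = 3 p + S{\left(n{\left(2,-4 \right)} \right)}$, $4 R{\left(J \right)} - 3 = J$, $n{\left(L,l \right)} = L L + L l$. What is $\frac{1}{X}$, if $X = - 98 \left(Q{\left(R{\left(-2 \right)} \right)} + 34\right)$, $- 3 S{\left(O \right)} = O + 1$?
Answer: $- \frac{2}{7007} \approx -0.00028543$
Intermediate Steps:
$n{\left(L,l \right)} = L^{2} + L l$
$R{\left(J \right)} = \frac{3}{4} + \frac{J}{4}$
$S{\left(O \right)} = - \frac{1}{3} - \frac{O}{3}$ ($S{\left(O \right)} = - \frac{O + 1}{3} = - \frac{1 + O}{3} = - \frac{1}{3} - \frac{O}{3}$)
$Q{\left(p \right)} = 1 + 3 p$ ($Q{\left(p \right)} = 3 p - \left(\frac{1}{3} + \frac{2 \left(2 - 4\right)}{3}\right) = 3 p - \left(\frac{1}{3} + \frac{2 \left(-2\right)}{3}\right) = 3 p - -1 = 3 p + \left(- \frac{1}{3} + \frac{4}{3}\right) = 3 p + 1 = 1 + 3 p$)
$X = - \frac{7007}{2}$ ($X = - 98 \left(\left(1 + 3 \left(\frac{3}{4} + \frac{1}{4} \left(-2\right)\right)\right) + 34\right) = - 98 \left(\left(1 + 3 \left(\frac{3}{4} - \frac{1}{2}\right)\right) + 34\right) = - 98 \left(\left(1 + 3 \cdot \frac{1}{4}\right) + 34\right) = - 98 \left(\left(1 + \frac{3}{4}\right) + 34\right) = - 98 \left(\frac{7}{4} + 34\right) = \left(-98\right) \frac{143}{4} = - \frac{7007}{2} \approx -3503.5$)
$\frac{1}{X} = \frac{1}{- \frac{7007}{2}} = - \frac{2}{7007}$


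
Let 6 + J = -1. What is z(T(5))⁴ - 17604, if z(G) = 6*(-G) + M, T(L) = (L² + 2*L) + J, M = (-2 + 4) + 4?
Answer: 688729932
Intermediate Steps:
J = -7 (J = -6 - 1 = -7)
M = 6 (M = 2 + 4 = 6)
T(L) = -7 + L² + 2*L (T(L) = (L² + 2*L) - 7 = -7 + L² + 2*L)
z(G) = 6 - 6*G (z(G) = 6*(-G) + 6 = -6*G + 6 = 6 - 6*G)
z(T(5))⁴ - 17604 = (6 - 6*(-7 + 5² + 2*5))⁴ - 17604 = (6 - 6*(-7 + 25 + 10))⁴ - 17604 = (6 - 6*28)⁴ - 17604 = (6 - 168)⁴ - 17604 = (-162)⁴ - 17604 = 688747536 - 17604 = 688729932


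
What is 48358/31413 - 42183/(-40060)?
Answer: 3262316059/1258404780 ≈ 2.5924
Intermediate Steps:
48358/31413 - 42183/(-40060) = 48358*(1/31413) - 42183*(-1/40060) = 48358/31413 + 42183/40060 = 3262316059/1258404780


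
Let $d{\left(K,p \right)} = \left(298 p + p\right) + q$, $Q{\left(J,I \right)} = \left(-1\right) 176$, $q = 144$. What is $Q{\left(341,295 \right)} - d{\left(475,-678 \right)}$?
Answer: $202402$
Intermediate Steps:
$Q{\left(J,I \right)} = -176$
$d{\left(K,p \right)} = 144 + 299 p$ ($d{\left(K,p \right)} = \left(298 p + p\right) + 144 = 299 p + 144 = 144 + 299 p$)
$Q{\left(341,295 \right)} - d{\left(475,-678 \right)} = -176 - \left(144 + 299 \left(-678\right)\right) = -176 - \left(144 - 202722\right) = -176 - -202578 = -176 + 202578 = 202402$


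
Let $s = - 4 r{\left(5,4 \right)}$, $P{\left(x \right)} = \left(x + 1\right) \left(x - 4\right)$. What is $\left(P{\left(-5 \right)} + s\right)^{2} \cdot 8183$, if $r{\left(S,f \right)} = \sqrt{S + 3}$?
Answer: $11652592 - 4713408 \sqrt{2} \approx 4.9868 \cdot 10^{6}$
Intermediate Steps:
$P{\left(x \right)} = \left(1 + x\right) \left(-4 + x\right)$
$r{\left(S,f \right)} = \sqrt{3 + S}$
$s = - 8 \sqrt{2}$ ($s = - 4 \sqrt{3 + 5} = - 4 \sqrt{8} = - 4 \cdot 2 \sqrt{2} = - 8 \sqrt{2} \approx -11.314$)
$\left(P{\left(-5 \right)} + s\right)^{2} \cdot 8183 = \left(\left(-4 + \left(-5\right)^{2} - -15\right) - 8 \sqrt{2}\right)^{2} \cdot 8183 = \left(\left(-4 + 25 + 15\right) - 8 \sqrt{2}\right)^{2} \cdot 8183 = \left(36 - 8 \sqrt{2}\right)^{2} \cdot 8183 = 8183 \left(36 - 8 \sqrt{2}\right)^{2}$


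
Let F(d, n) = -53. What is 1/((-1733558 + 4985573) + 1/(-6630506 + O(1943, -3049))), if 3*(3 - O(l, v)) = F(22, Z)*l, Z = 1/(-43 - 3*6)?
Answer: 19788530/64352596387947 ≈ 3.0750e-7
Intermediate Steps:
Z = -1/61 (Z = 1/(-43 - 18) = 1/(-61) = -1/61 ≈ -0.016393)
O(l, v) = 3 + 53*l/3 (O(l, v) = 3 - (-53)*l/3 = 3 + 53*l/3)
1/((-1733558 + 4985573) + 1/(-6630506 + O(1943, -3049))) = 1/((-1733558 + 4985573) + 1/(-6630506 + (3 + (53/3)*1943))) = 1/(3252015 + 1/(-6630506 + (3 + 102979/3))) = 1/(3252015 + 1/(-6630506 + 102988/3)) = 1/(3252015 + 1/(-19788530/3)) = 1/(3252015 - 3/19788530) = 1/(64352596387947/19788530) = 19788530/64352596387947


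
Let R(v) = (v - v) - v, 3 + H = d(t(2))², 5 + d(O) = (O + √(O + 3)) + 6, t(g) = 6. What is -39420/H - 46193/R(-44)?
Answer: -6215201/4268 ≈ -1456.2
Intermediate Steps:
d(O) = 1 + O + √(3 + O) (d(O) = -5 + ((O + √(O + 3)) + 6) = -5 + ((O + √(3 + O)) + 6) = -5 + (6 + O + √(3 + O)) = 1 + O + √(3 + O))
H = 97 (H = -3 + (1 + 6 + √(3 + 6))² = -3 + (1 + 6 + √9)² = -3 + (1 + 6 + 3)² = -3 + 10² = -3 + 100 = 97)
R(v) = -v (R(v) = 0 - v = -v)
-39420/H - 46193/R(-44) = -39420/97 - 46193/((-1*(-44))) = -39420*1/97 - 46193/44 = -39420/97 - 46193*1/44 = -39420/97 - 46193/44 = -6215201/4268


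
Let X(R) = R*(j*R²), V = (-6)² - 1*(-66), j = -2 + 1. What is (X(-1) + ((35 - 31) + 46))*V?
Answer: 5202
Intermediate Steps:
j = -1
V = 102 (V = 36 + 66 = 102)
X(R) = -R³ (X(R) = R*(-R²) = -R³)
(X(-1) + ((35 - 31) + 46))*V = (-1*(-1)³ + ((35 - 31) + 46))*102 = (-1*(-1) + (4 + 46))*102 = (1 + 50)*102 = 51*102 = 5202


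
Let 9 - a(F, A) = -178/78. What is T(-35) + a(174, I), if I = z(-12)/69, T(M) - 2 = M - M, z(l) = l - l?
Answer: 518/39 ≈ 13.282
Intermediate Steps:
z(l) = 0
T(M) = 2 (T(M) = 2 + (M - M) = 2 + 0 = 2)
I = 0 (I = 0/69 = 0*(1/69) = 0)
a(F, A) = 440/39 (a(F, A) = 9 - (-178)/78 = 9 - 1*(-89/39) = 9 + 89/39 = 440/39)
T(-35) + a(174, I) = 2 + 440/39 = 518/39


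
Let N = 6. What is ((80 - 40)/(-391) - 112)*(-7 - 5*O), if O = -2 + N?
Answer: 1183464/391 ≈ 3026.8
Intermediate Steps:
O = 4 (O = -2 + 6 = 4)
((80 - 40)/(-391) - 112)*(-7 - 5*O) = ((80 - 40)/(-391) - 112)*(-7 - 5*4) = (40*(-1/391) - 112)*(-7 - 20) = (-40/391 - 112)*(-27) = -43832/391*(-27) = 1183464/391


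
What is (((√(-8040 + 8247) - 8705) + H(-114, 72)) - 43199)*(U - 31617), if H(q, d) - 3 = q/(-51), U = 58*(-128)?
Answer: 34445054439/17 - 117123*√23 ≈ 2.0256e+9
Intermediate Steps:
U = -7424
H(q, d) = 3 - q/51 (H(q, d) = 3 + q/(-51) = 3 + q*(-1/51) = 3 - q/51)
(((√(-8040 + 8247) - 8705) + H(-114, 72)) - 43199)*(U - 31617) = (((√(-8040 + 8247) - 8705) + (3 - 1/51*(-114))) - 43199)*(-7424 - 31617) = (((√207 - 8705) + (3 + 38/17)) - 43199)*(-39041) = (((3*√23 - 8705) + 89/17) - 43199)*(-39041) = (((-8705 + 3*√23) + 89/17) - 43199)*(-39041) = ((-147896/17 + 3*√23) - 43199)*(-39041) = (-882279/17 + 3*√23)*(-39041) = 34445054439/17 - 117123*√23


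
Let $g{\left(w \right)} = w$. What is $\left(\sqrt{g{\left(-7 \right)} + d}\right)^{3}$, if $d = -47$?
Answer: $- 162 i \sqrt{6} \approx - 396.82 i$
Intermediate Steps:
$\left(\sqrt{g{\left(-7 \right)} + d}\right)^{3} = \left(\sqrt{-7 - 47}\right)^{3} = \left(\sqrt{-54}\right)^{3} = \left(3 i \sqrt{6}\right)^{3} = - 162 i \sqrt{6}$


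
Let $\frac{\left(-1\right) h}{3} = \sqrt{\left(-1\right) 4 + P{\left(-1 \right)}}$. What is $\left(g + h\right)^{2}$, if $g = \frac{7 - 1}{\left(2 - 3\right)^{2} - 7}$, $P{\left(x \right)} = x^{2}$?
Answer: $-26 + 6 i \sqrt{3} \approx -26.0 + 10.392 i$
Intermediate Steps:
$h = - 3 i \sqrt{3}$ ($h = - 3 \sqrt{\left(-1\right) 4 + \left(-1\right)^{2}} = - 3 \sqrt{-4 + 1} = - 3 \sqrt{-3} = - 3 i \sqrt{3} \approx - 5.1962 i$)
$g = -1$ ($g = \frac{6}{\left(-1\right)^{2} - 7} = \frac{6}{1 - 7} = \frac{6}{-6} = 6 \left(- \frac{1}{6}\right) = -1$)
$\left(g + h\right)^{2} = \left(-1 - 3 i \sqrt{3}\right)^{2}$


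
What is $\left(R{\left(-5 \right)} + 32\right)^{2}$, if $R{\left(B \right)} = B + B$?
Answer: $484$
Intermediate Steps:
$R{\left(B \right)} = 2 B$
$\left(R{\left(-5 \right)} + 32\right)^{2} = \left(2 \left(-5\right) + 32\right)^{2} = \left(-10 + 32\right)^{2} = 22^{2} = 484$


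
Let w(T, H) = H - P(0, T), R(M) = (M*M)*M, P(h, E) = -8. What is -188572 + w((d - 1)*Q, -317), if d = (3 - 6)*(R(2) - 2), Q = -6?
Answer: -188881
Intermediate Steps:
R(M) = M**3 (R(M) = M**2*M = M**3)
d = -18 (d = (3 - 6)*(2**3 - 2) = -3*(8 - 2) = -3*6 = -18)
w(T, H) = 8 + H (w(T, H) = H - 1*(-8) = H + 8 = 8 + H)
-188572 + w((d - 1)*Q, -317) = -188572 + (8 - 317) = -188572 - 309 = -188881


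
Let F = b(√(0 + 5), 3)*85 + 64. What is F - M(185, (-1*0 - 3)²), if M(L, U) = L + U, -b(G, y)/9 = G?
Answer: -130 - 765*√5 ≈ -1840.6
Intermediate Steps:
b(G, y) = -9*G
F = 64 - 765*√5 (F = -9*√(0 + 5)*85 + 64 = -9*√5*85 + 64 = -765*√5 + 64 = 64 - 765*√5 ≈ -1646.6)
F - M(185, (-1*0 - 3)²) = (64 - 765*√5) - (185 + (-1*0 - 3)²) = (64 - 765*√5) - (185 + (0 - 3)²) = (64 - 765*√5) - (185 + (-3)²) = (64 - 765*√5) - (185 + 9) = (64 - 765*√5) - 1*194 = (64 - 765*√5) - 194 = -130 - 765*√5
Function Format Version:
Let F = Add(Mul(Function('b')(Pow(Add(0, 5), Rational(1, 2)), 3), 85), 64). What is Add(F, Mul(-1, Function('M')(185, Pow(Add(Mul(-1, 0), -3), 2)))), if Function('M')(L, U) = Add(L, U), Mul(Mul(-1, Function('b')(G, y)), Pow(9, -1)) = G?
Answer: Add(-130, Mul(-765, Pow(5, Rational(1, 2)))) ≈ -1840.6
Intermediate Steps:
Function('b')(G, y) = Mul(-9, G)
F = Add(64, Mul(-765, Pow(5, Rational(1, 2)))) (F = Add(Mul(Mul(-9, Pow(Add(0, 5), Rational(1, 2))), 85), 64) = Add(Mul(Mul(-9, Pow(5, Rational(1, 2))), 85), 64) = Add(Mul(-765, Pow(5, Rational(1, 2))), 64) = Add(64, Mul(-765, Pow(5, Rational(1, 2)))) ≈ -1646.6)
Add(F, Mul(-1, Function('M')(185, Pow(Add(Mul(-1, 0), -3), 2)))) = Add(Add(64, Mul(-765, Pow(5, Rational(1, 2)))), Mul(-1, Add(185, Pow(Add(Mul(-1, 0), -3), 2)))) = Add(Add(64, Mul(-765, Pow(5, Rational(1, 2)))), Mul(-1, Add(185, Pow(Add(0, -3), 2)))) = Add(Add(64, Mul(-765, Pow(5, Rational(1, 2)))), Mul(-1, Add(185, Pow(-3, 2)))) = Add(Add(64, Mul(-765, Pow(5, Rational(1, 2)))), Mul(-1, Add(185, 9))) = Add(Add(64, Mul(-765, Pow(5, Rational(1, 2)))), Mul(-1, 194)) = Add(Add(64, Mul(-765, Pow(5, Rational(1, 2)))), -194) = Add(-130, Mul(-765, Pow(5, Rational(1, 2))))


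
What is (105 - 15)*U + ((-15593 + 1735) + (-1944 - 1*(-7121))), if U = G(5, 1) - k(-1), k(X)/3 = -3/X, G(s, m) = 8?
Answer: -8771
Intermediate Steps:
k(X) = -9/X (k(X) = 3*(-3/X) = -9/X)
U = -1 (U = 8 - (-9)/(-1) = 8 - (-9)*(-1) = 8 - 1*9 = 8 - 9 = -1)
(105 - 15)*U + ((-15593 + 1735) + (-1944 - 1*(-7121))) = (105 - 15)*(-1) + ((-15593 + 1735) + (-1944 - 1*(-7121))) = 90*(-1) + (-13858 + (-1944 + 7121)) = -90 + (-13858 + 5177) = -90 - 8681 = -8771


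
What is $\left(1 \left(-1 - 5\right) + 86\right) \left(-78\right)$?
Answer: $-6240$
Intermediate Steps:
$\left(1 \left(-1 - 5\right) + 86\right) \left(-78\right) = \left(1 \left(-6\right) + 86\right) \left(-78\right) = \left(-6 + 86\right) \left(-78\right) = 80 \left(-78\right) = -6240$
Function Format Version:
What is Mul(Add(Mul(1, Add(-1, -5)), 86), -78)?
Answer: -6240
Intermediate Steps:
Mul(Add(Mul(1, Add(-1, -5)), 86), -78) = Mul(Add(Mul(1, -6), 86), -78) = Mul(Add(-6, 86), -78) = Mul(80, -78) = -6240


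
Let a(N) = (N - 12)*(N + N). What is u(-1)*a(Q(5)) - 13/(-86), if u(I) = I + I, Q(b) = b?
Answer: 12053/86 ≈ 140.15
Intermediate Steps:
a(N) = 2*N*(-12 + N) (a(N) = (-12 + N)*(2*N) = 2*N*(-12 + N))
u(I) = 2*I
u(-1)*a(Q(5)) - 13/(-86) = (2*(-1))*(2*5*(-12 + 5)) - 13/(-86) = -4*5*(-7) - 13*(-1/86) = -2*(-70) + 13/86 = 140 + 13/86 = 12053/86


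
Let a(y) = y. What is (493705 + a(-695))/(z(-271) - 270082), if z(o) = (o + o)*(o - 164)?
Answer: -246505/17156 ≈ -14.368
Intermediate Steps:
z(o) = 2*o*(-164 + o) (z(o) = (2*o)*(-164 + o) = 2*o*(-164 + o))
(493705 + a(-695))/(z(-271) - 270082) = (493705 - 695)/(2*(-271)*(-164 - 271) - 270082) = 493010/(2*(-271)*(-435) - 270082) = 493010/(235770 - 270082) = 493010/(-34312) = 493010*(-1/34312) = -246505/17156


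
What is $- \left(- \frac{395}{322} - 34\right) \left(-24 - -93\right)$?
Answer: $\frac{34029}{14} \approx 2430.6$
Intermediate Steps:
$- \left(- \frac{395}{322} - 34\right) \left(-24 - -93\right) = - \left(\left(-395\right) \frac{1}{322} - 34\right) \left(-24 + 93\right) = - \left(- \frac{395}{322} - 34\right) 69 = - \frac{\left(-11343\right) 69}{322} = \left(-1\right) \left(- \frac{34029}{14}\right) = \frac{34029}{14}$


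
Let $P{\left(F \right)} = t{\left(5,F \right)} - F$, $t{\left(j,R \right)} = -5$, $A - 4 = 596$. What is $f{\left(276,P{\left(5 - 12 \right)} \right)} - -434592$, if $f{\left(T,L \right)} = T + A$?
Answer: $435468$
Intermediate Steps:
$A = 600$ ($A = 4 + 596 = 600$)
$P{\left(F \right)} = -5 - F$
$f{\left(T,L \right)} = 600 + T$ ($f{\left(T,L \right)} = T + 600 = 600 + T$)
$f{\left(276,P{\left(5 - 12 \right)} \right)} - -434592 = \left(600 + 276\right) - -434592 = 876 + 434592 = 435468$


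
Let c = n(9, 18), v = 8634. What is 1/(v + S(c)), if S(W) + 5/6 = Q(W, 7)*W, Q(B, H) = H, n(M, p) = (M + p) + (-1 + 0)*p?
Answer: 6/52177 ≈ 0.00011499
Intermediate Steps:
n(M, p) = M (n(M, p) = (M + p) - p = M)
c = 9
S(W) = -⅚ + 7*W
1/(v + S(c)) = 1/(8634 + (-⅚ + 7*9)) = 1/(8634 + (-⅚ + 63)) = 1/(8634 + 373/6) = 1/(52177/6) = 6/52177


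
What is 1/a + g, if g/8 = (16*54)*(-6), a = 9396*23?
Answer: -8962430975/216108 ≈ -41472.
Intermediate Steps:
a = 216108
g = -41472 (g = 8*((16*54)*(-6)) = 8*(864*(-6)) = 8*(-5184) = -41472)
1/a + g = 1/216108 - 41472 = -8962430975/216108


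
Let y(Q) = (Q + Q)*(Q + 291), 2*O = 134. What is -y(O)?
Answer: -47972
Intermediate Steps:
O = 67 (O = (1/2)*134 = 67)
y(Q) = 2*Q*(291 + Q) (y(Q) = (2*Q)*(291 + Q) = 2*Q*(291 + Q))
-y(O) = -2*67*(291 + 67) = -2*67*358 = -1*47972 = -47972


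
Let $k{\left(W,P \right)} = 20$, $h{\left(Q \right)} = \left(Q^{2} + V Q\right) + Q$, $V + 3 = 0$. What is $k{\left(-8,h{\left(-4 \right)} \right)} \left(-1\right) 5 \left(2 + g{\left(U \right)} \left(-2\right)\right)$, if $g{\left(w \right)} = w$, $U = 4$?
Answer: $600$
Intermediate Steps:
$V = -3$ ($V = -3 + 0 = -3$)
$h{\left(Q \right)} = Q^{2} - 2 Q$ ($h{\left(Q \right)} = \left(Q^{2} - 3 Q\right) + Q = Q^{2} - 2 Q$)
$k{\left(-8,h{\left(-4 \right)} \right)} \left(-1\right) 5 \left(2 + g{\left(U \right)} \left(-2\right)\right) = 20 \left(-1\right) 5 \left(2 + 4 \left(-2\right)\right) = 20 \left(- 5 \left(2 - 8\right)\right) = 20 \left(\left(-5\right) \left(-6\right)\right) = 20 \cdot 30 = 600$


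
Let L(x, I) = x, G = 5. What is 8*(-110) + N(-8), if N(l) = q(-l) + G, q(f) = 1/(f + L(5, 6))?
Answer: -11374/13 ≈ -874.92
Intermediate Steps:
q(f) = 1/(5 + f) (q(f) = 1/(f + 5) = 1/(5 + f))
N(l) = 5 + 1/(5 - l) (N(l) = 1/(5 - l) + 5 = 5 + 1/(5 - l))
8*(-110) + N(-8) = 8*(-110) + (-26 + 5*(-8))/(-5 - 8) = -880 + (-26 - 40)/(-13) = -880 - 1/13*(-66) = -880 + 66/13 = -11374/13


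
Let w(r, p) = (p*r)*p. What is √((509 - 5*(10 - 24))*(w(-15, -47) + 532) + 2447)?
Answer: I*√18874690 ≈ 4344.5*I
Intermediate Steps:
w(r, p) = r*p²
√((509 - 5*(10 - 24))*(w(-15, -47) + 532) + 2447) = √((509 - 5*(10 - 24))*(-15*(-47)² + 532) + 2447) = √((509 - 5*(-14))*(-15*2209 + 532) + 2447) = √((509 + 70)*(-33135 + 532) + 2447) = √(579*(-32603) + 2447) = √(-18877137 + 2447) = √(-18874690) = I*√18874690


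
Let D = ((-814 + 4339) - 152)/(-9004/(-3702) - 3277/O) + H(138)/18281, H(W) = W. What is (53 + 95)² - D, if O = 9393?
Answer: 4477335493144705/220722106693 ≈ 20285.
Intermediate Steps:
D = 357361531858767/220722106693 (D = ((-814 + 4339) - 152)/(-9004/(-3702) - 3277/9393) + 138/18281 = (3525 - 152)/(-9004*(-1/3702) - 3277*1/9393) + 138*(1/18281) = 3373/(4502/1851 - 3277/9393) + 138/18281 = 3373/(12073853/5795481) + 138/18281 = 3373*(5795481/12073853) + 138/18281 = 19548157413/12073853 + 138/18281 = 357361531858767/220722106693 ≈ 1619.1)
(53 + 95)² - D = (53 + 95)² - 1*357361531858767/220722106693 = 148² - 357361531858767/220722106693 = 21904 - 357361531858767/220722106693 = 4477335493144705/220722106693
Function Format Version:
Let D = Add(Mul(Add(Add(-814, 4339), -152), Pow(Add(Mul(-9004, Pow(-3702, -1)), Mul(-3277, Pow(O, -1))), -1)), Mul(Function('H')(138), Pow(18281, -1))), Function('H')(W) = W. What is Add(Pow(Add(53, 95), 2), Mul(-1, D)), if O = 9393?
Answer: Rational(4477335493144705, 220722106693) ≈ 20285.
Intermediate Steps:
D = Rational(357361531858767, 220722106693) (D = Add(Mul(Add(Add(-814, 4339), -152), Pow(Add(Mul(-9004, Pow(-3702, -1)), Mul(-3277, Pow(9393, -1))), -1)), Mul(138, Pow(18281, -1))) = Add(Mul(Add(3525, -152), Pow(Add(Mul(-9004, Rational(-1, 3702)), Mul(-3277, Rational(1, 9393))), -1)), Mul(138, Rational(1, 18281))) = Add(Mul(3373, Pow(Add(Rational(4502, 1851), Rational(-3277, 9393)), -1)), Rational(138, 18281)) = Add(Mul(3373, Pow(Rational(12073853, 5795481), -1)), Rational(138, 18281)) = Add(Mul(3373, Rational(5795481, 12073853)), Rational(138, 18281)) = Add(Rational(19548157413, 12073853), Rational(138, 18281)) = Rational(357361531858767, 220722106693) ≈ 1619.1)
Add(Pow(Add(53, 95), 2), Mul(-1, D)) = Add(Pow(Add(53, 95), 2), Mul(-1, Rational(357361531858767, 220722106693))) = Add(Pow(148, 2), Rational(-357361531858767, 220722106693)) = Add(21904, Rational(-357361531858767, 220722106693)) = Rational(4477335493144705, 220722106693)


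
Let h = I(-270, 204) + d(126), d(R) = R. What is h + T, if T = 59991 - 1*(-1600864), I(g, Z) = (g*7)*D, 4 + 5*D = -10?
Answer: 1666273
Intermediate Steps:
D = -14/5 (D = -⅘ + (⅕)*(-10) = -⅘ - 2 = -14/5 ≈ -2.8000)
I(g, Z) = -98*g/5 (I(g, Z) = (g*7)*(-14/5) = (7*g)*(-14/5) = -98*g/5)
T = 1660855 (T = 59991 + 1600864 = 1660855)
h = 5418 (h = -98/5*(-270) + 126 = 5292 + 126 = 5418)
h + T = 5418 + 1660855 = 1666273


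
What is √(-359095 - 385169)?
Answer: 6*I*√20674 ≈ 862.71*I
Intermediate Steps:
√(-359095 - 385169) = √(-744264) = 6*I*√20674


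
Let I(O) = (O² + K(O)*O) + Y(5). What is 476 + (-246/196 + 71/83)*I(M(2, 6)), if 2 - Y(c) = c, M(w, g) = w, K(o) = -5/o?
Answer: 1942394/4067 ≈ 477.60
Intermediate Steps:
Y(c) = 2 - c
I(O) = -8 + O² (I(O) = (O² + (-5/O)*O) + (2 - 1*5) = (O² - 5) + (2 - 5) = (-5 + O²) - 3 = -8 + O²)
476 + (-246/196 + 71/83)*I(M(2, 6)) = 476 + (-246/196 + 71/83)*(-8 + 2²) = 476 + (-246*1/196 + 71*(1/83))*(-8 + 4) = 476 + (-123/98 + 71/83)*(-4) = 476 - 3251/8134*(-4) = 476 + 6502/4067 = 1942394/4067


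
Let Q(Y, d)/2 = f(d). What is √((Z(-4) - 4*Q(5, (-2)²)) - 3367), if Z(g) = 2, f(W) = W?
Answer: I*√3397 ≈ 58.284*I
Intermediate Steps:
Q(Y, d) = 2*d
√((Z(-4) - 4*Q(5, (-2)²)) - 3367) = √((2 - 8*(-2)²) - 3367) = √((2 - 8*4) - 3367) = √((2 - 4*8) - 3367) = √((2 - 32) - 3367) = √(-30 - 3367) = √(-3397) = I*√3397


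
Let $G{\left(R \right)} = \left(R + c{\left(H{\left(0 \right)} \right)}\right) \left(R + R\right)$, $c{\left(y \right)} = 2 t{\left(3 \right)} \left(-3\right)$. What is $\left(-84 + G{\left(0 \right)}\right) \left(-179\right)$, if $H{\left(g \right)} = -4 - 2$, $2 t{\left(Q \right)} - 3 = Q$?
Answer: $15036$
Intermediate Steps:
$t{\left(Q \right)} = \frac{3}{2} + \frac{Q}{2}$
$H{\left(g \right)} = -6$
$c{\left(y \right)} = -18$ ($c{\left(y \right)} = 2 \left(\frac{3}{2} + \frac{1}{2} \cdot 3\right) \left(-3\right) = 2 \left(\frac{3}{2} + \frac{3}{2}\right) \left(-3\right) = 2 \cdot 3 \left(-3\right) = 6 \left(-3\right) = -18$)
$G{\left(R \right)} = 2 R \left(-18 + R\right)$ ($G{\left(R \right)} = \left(R - 18\right) \left(R + R\right) = \left(-18 + R\right) 2 R = 2 R \left(-18 + R\right)$)
$\left(-84 + G{\left(0 \right)}\right) \left(-179\right) = \left(-84 + 2 \cdot 0 \left(-18 + 0\right)\right) \left(-179\right) = \left(-84 + 2 \cdot 0 \left(-18\right)\right) \left(-179\right) = \left(-84 + 0\right) \left(-179\right) = \left(-84\right) \left(-179\right) = 15036$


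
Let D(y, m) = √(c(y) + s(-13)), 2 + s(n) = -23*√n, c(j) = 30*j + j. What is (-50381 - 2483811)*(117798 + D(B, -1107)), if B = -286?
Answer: -298522749216 - 2534192*√(-8868 - 23*I*√13) ≈ -2.9852e+11 + 2.3865e+8*I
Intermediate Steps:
c(j) = 31*j
s(n) = -2 - 23*√n
D(y, m) = √(-2 + 31*y - 23*I*√13) (D(y, m) = √(31*y + (-2 - 23*I*√13)) = √(-2 + 31*y - 23*I*√13))
(-50381 - 2483811)*(117798 + D(B, -1107)) = (-50381 - 2483811)*(117798 + √(-2 + 31*(-286) - 23*I*√13)) = -2534192*(117798 + √(-2 - 8866 - 23*I*√13)) = -2534192*(117798 + √(-8868 - 23*I*√13)) = -298522749216 - 2534192*√(-8868 - 23*I*√13)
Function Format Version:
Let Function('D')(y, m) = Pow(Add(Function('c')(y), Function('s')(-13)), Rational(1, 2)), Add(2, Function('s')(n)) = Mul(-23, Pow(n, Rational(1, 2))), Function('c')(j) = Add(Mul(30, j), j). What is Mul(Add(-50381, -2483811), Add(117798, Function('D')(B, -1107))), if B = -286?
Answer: Add(-298522749216, Mul(-2534192, Pow(Add(-8868, Mul(-23, I, Pow(13, Rational(1, 2)))), Rational(1, 2)))) ≈ Add(-2.9852e+11, Mul(2.3865e+8, I))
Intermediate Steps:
Function('c')(j) = Mul(31, j)
Function('s')(n) = Add(-2, Mul(-23, Pow(n, Rational(1, 2))))
Function('D')(y, m) = Pow(Add(-2, Mul(31, y), Mul(-23, I, Pow(13, Rational(1, 2)))), Rational(1, 2)) (Function('D')(y, m) = Pow(Add(Mul(31, y), Add(-2, Mul(-23, Pow(-13, Rational(1, 2))))), Rational(1, 2)) = Pow(Add(Mul(31, y), Add(-2, Mul(-23, Mul(I, Pow(13, Rational(1, 2)))))), Rational(1, 2)) = Pow(Add(Mul(31, y), Add(-2, Mul(-23, I, Pow(13, Rational(1, 2))))), Rational(1, 2)) = Pow(Add(-2, Mul(31, y), Mul(-23, I, Pow(13, Rational(1, 2)))), Rational(1, 2)))
Mul(Add(-50381, -2483811), Add(117798, Function('D')(B, -1107))) = Mul(Add(-50381, -2483811), Add(117798, Pow(Add(-2, Mul(31, -286), Mul(-23, I, Pow(13, Rational(1, 2)))), Rational(1, 2)))) = Mul(-2534192, Add(117798, Pow(Add(-2, -8866, Mul(-23, I, Pow(13, Rational(1, 2)))), Rational(1, 2)))) = Mul(-2534192, Add(117798, Pow(Add(-8868, Mul(-23, I, Pow(13, Rational(1, 2)))), Rational(1, 2)))) = Add(-298522749216, Mul(-2534192, Pow(Add(-8868, Mul(-23, I, Pow(13, Rational(1, 2)))), Rational(1, 2))))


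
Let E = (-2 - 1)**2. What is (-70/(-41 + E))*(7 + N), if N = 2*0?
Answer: 245/16 ≈ 15.313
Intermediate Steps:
E = 9 (E = (-3)**2 = 9)
N = 0
(-70/(-41 + E))*(7 + N) = (-70/(-41 + 9))*(7 + 0) = (-70/(-32))*7 = -1/32*(-70)*7 = (35/16)*7 = 245/16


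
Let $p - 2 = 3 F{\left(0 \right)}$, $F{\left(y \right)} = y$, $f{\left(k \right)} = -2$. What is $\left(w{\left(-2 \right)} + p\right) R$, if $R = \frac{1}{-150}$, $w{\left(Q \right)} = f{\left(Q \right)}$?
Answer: $0$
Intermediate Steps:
$w{\left(Q \right)} = -2$
$R = - \frac{1}{150} \approx -0.0066667$
$p = 2$ ($p = 2 + 3 \cdot 0 = 2 + 0 = 2$)
$\left(w{\left(-2 \right)} + p\right) R = \left(-2 + 2\right) \left(- \frac{1}{150}\right) = 0 \left(- \frac{1}{150}\right) = 0$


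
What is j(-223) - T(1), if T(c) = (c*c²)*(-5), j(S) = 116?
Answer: 121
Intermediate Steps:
T(c) = -5*c³ (T(c) = c³*(-5) = -5*c³)
j(-223) - T(1) = 116 - (-5)*1³ = 116 - (-5) = 116 - 1*(-5) = 116 + 5 = 121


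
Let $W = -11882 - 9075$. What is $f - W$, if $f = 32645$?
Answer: $53602$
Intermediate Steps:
$W = -20957$
$f - W = 32645 - -20957 = 32645 + 20957 = 53602$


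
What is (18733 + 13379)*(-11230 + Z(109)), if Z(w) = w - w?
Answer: -360617760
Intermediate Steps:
Z(w) = 0
(18733 + 13379)*(-11230 + Z(109)) = (18733 + 13379)*(-11230 + 0) = 32112*(-11230) = -360617760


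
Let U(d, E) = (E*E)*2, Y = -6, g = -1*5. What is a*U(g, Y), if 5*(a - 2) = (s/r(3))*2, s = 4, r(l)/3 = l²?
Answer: 2224/15 ≈ 148.27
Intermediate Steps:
g = -5
r(l) = 3*l²
U(d, E) = 2*E² (U(d, E) = E²*2 = 2*E²)
a = 278/135 (a = 2 + ((4/((3*3²)))*2)/5 = 2 + ((4/((3*9)))*2)/5 = 2 + ((4/27)*2)/5 = 2 + (⅕)*(8/27) = 2 + 8/135 = 278/135 ≈ 2.0593)
a*U(g, Y) = 278*(2*(-6)²)/135 = 278*(2*36)/135 = (278/135)*72 = 2224/15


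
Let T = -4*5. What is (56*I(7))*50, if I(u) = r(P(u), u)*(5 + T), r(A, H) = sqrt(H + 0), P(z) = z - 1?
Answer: -42000*sqrt(7) ≈ -1.1112e+5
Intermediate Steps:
P(z) = -1 + z
T = -20
r(A, H) = sqrt(H)
I(u) = -15*sqrt(u) (I(u) = sqrt(u)*(5 - 20) = sqrt(u)*(-15) = -15*sqrt(u))
(56*I(7))*50 = (56*(-15*sqrt(7)))*50 = -840*sqrt(7)*50 = -42000*sqrt(7)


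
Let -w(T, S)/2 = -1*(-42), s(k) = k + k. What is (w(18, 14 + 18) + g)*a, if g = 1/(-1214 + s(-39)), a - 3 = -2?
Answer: -108529/1292 ≈ -84.001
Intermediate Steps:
a = 1 (a = 3 - 2 = 1)
s(k) = 2*k
w(T, S) = -84 (w(T, S) = -(-2)*(-42) = -2*42 = -84)
g = -1/1292 (g = 1/(-1214 + 2*(-39)) = 1/(-1214 - 78) = 1/(-1292) = -1/1292 ≈ -0.00077399)
(w(18, 14 + 18) + g)*a = (-84 - 1/1292)*1 = -108529/1292*1 = -108529/1292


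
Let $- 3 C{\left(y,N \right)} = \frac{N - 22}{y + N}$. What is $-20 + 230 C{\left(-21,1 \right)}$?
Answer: $- \frac{201}{2} \approx -100.5$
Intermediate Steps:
$C{\left(y,N \right)} = - \frac{-22 + N}{3 \left(N + y\right)}$ ($C{\left(y,N \right)} = - \frac{\left(N - 22\right) \frac{1}{y + N}}{3} = - \frac{\left(-22 + N\right) \frac{1}{N + y}}{3} = - \frac{\frac{1}{N + y} \left(-22 + N\right)}{3} = - \frac{-22 + N}{3 \left(N + y\right)}$)
$-20 + 230 C{\left(-21,1 \right)} = -20 + 230 \frac{22 - 1}{3 \left(1 - 21\right)} = -20 + 230 \frac{22 - 1}{3 \left(-20\right)} = -20 + 230 \cdot \frac{1}{3} \left(- \frac{1}{20}\right) 21 = -20 + 230 \left(- \frac{7}{20}\right) = -20 - \frac{161}{2} = - \frac{201}{2}$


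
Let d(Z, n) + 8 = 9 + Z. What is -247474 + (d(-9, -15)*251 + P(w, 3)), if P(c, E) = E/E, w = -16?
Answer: -249481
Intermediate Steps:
P(c, E) = 1
d(Z, n) = 1 + Z (d(Z, n) = -8 + (9 + Z) = 1 + Z)
-247474 + (d(-9, -15)*251 + P(w, 3)) = -247474 + ((1 - 9)*251 + 1) = -247474 + (-8*251 + 1) = -247474 + (-2008 + 1) = -247474 - 2007 = -249481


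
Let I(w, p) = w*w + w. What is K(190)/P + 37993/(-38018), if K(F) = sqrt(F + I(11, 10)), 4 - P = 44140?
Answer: -37993/38018 - sqrt(322)/44136 ≈ -0.99975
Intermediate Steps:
P = -44136 (P = 4 - 1*44140 = 4 - 44140 = -44136)
I(w, p) = w + w**2 (I(w, p) = w**2 + w = w + w**2)
K(F) = sqrt(132 + F) (K(F) = sqrt(F + 11*(1 + 11)) = sqrt(F + 11*12) = sqrt(F + 132) = sqrt(132 + F))
K(190)/P + 37993/(-38018) = sqrt(132 + 190)/(-44136) + 37993/(-38018) = sqrt(322)*(-1/44136) + 37993*(-1/38018) = -sqrt(322)/44136 - 37993/38018 = -37993/38018 - sqrt(322)/44136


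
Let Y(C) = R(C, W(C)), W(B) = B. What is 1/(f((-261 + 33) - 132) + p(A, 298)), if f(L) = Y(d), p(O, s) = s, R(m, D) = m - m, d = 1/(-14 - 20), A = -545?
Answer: 1/298 ≈ 0.0033557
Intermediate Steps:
d = -1/34 (d = 1/(-34) = -1/34 ≈ -0.029412)
R(m, D) = 0
Y(C) = 0
f(L) = 0
1/(f((-261 + 33) - 132) + p(A, 298)) = 1/(0 + 298) = 1/298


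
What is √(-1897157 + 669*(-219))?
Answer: 2*I*√510917 ≈ 1429.6*I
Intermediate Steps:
√(-1897157 + 669*(-219)) = √(-1897157 - 146511) = √(-2043668) = 2*I*√510917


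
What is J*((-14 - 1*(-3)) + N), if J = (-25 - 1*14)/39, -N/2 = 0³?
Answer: 11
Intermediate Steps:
N = 0 (N = -2*0³ = -2*0 = 0)
J = -1 (J = (-25 - 14)*(1/39) = -39*1/39 = -1)
J*((-14 - 1*(-3)) + N) = -((-14 - 1*(-3)) + 0) = -((-14 + 3) + 0) = -(-11 + 0) = -1*(-11) = 11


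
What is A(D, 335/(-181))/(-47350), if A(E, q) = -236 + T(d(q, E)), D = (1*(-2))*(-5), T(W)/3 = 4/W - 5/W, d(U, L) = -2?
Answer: 469/94700 ≈ 0.0049525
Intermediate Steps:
T(W) = -3/W (T(W) = 3*(4/W - 5/W) = 3*(-1/W) = -3/W)
D = 10 (D = -2*(-5) = 10)
A(E, q) = -469/2 (A(E, q) = -236 - 3/(-2) = -236 - 3*(-½) = -236 + 3/2 = -469/2)
A(D, 335/(-181))/(-47350) = -469/2/(-47350) = -469/2*(-1/47350) = 469/94700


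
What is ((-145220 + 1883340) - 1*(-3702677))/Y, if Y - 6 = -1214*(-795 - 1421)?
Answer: 5440797/2690230 ≈ 2.0224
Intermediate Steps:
Y = 2690230 (Y = 6 - 1214*(-795 - 1421) = 6 - 1214*(-2216) = 6 + 2690224 = 2690230)
((-145220 + 1883340) - 1*(-3702677))/Y = ((-145220 + 1883340) - 1*(-3702677))/2690230 = (1738120 + 3702677)*(1/2690230) = 5440797*(1/2690230) = 5440797/2690230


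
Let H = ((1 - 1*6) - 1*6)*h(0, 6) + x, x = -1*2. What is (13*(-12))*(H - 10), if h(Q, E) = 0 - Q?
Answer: 1872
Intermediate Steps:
x = -2
h(Q, E) = -Q
H = -2 (H = ((1 - 1*6) - 1*6)*(-1*0) - 2 = ((1 - 6) - 6)*0 - 2 = (-5 - 6)*0 - 2 = -11*0 - 2 = 0 - 2 = -2)
(13*(-12))*(H - 10) = (13*(-12))*(-2 - 10) = -156*(-12) = 1872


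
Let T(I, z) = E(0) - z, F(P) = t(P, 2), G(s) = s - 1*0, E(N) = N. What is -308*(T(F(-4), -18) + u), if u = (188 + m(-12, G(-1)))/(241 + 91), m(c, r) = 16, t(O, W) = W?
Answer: -475860/83 ≈ -5733.3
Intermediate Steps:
G(s) = s (G(s) = s + 0 = s)
u = 51/83 (u = (188 + 16)/(241 + 91) = 204/332 = 204*(1/332) = 51/83 ≈ 0.61446)
F(P) = 2
T(I, z) = -z (T(I, z) = 0 - z = -z)
-308*(T(F(-4), -18) + u) = -308*(-1*(-18) + 51/83) = -308*(18 + 51/83) = -308*1545/83 = -475860/83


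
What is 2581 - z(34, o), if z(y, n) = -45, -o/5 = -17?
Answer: 2626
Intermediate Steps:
o = 85 (o = -5*(-17) = 85)
2581 - z(34, o) = 2581 - 1*(-45) = 2581 + 45 = 2626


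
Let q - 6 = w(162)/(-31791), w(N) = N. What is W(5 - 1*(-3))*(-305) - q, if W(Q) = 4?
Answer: -12991868/10597 ≈ -1226.0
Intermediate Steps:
q = 63528/10597 (q = 6 + 162/(-31791) = 6 + 162*(-1/31791) = 6 - 54/10597 = 63528/10597 ≈ 5.9949)
W(5 - 1*(-3))*(-305) - q = 4*(-305) - 1*63528/10597 = -1220 - 63528/10597 = -12991868/10597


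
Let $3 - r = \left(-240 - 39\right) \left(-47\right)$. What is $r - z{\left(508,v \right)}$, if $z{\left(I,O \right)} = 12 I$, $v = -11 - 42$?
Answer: $-19206$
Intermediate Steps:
$v = -53$ ($v = -11 - 42 = -53$)
$r = -13110$ ($r = 3 - \left(-240 - 39\right) \left(-47\right) = 3 - \left(-279\right) \left(-47\right) = 3 - 13113 = -13110$)
$r - z{\left(508,v \right)} = -13110 - 12 \cdot 508 = -13110 - 6096 = -19206$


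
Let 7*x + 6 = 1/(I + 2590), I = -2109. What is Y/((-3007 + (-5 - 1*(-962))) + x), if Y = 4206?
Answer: -4720534/2301745 ≈ -2.0508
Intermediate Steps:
x = -2885/3367 (x = -6/7 + 1/(7*(-2109 + 2590)) = -6/7 + (⅐)/481 = -6/7 + (⅐)*(1/481) = -6/7 + 1/3367 = -2885/3367 ≈ -0.85685)
Y/((-3007 + (-5 - 1*(-962))) + x) = 4206/((-3007 + (-5 - 1*(-962))) - 2885/3367) = 4206/((-3007 + (-5 + 962)) - 2885/3367) = 4206/((-3007 + 957) - 2885/3367) = 4206/(-2050 - 2885/3367) = 4206/(-6905235/3367) = 4206*(-3367/6905235) = -4720534/2301745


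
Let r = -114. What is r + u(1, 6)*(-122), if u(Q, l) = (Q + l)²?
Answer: -6092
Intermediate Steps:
r + u(1, 6)*(-122) = -114 + (1 + 6)²*(-122) = -114 + 7²*(-122) = -114 + 49*(-122) = -114 - 5978 = -6092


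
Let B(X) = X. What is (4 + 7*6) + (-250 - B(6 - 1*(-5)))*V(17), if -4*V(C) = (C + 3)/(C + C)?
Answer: 2869/34 ≈ 84.382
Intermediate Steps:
V(C) = -(3 + C)/(8*C) (V(C) = -(C + 3)/(4*(C + C)) = -(3 + C)/(4*(2*C)) = -(3 + C)*1/(2*C)/4 = -(3 + C)/(8*C))
(4 + 7*6) + (-250 - B(6 - 1*(-5)))*V(17) = (4 + 7*6) + (-250 - (6 - 1*(-5)))*((⅛)*(-3 - 1*17)/17) = (4 + 42) + (-250 - (6 + 5))*((⅛)*(1/17)*(-3 - 17)) = 46 + (-250 - 1*11)*((⅛)*(1/17)*(-20)) = 46 + (-250 - 11)*(-5/34) = 46 - 261*(-5/34) = 46 + 1305/34 = 2869/34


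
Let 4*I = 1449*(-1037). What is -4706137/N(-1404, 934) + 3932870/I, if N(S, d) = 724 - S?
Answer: -144999576029/65256336 ≈ -2222.0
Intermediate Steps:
I = -1502613/4 (I = (1449*(-1037))/4 = (¼)*(-1502613) = -1502613/4 ≈ -3.7565e+5)
-4706137/N(-1404, 934) + 3932870/I = -4706137/(724 - 1*(-1404)) + 3932870/(-1502613/4) = -4706137/(724 + 1404) + 3932870*(-4/1502613) = -4706137/2128 - 15731480/1502613 = -144999576029/65256336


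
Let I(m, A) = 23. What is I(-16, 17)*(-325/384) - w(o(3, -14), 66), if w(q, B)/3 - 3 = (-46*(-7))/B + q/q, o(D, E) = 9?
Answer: -194737/4224 ≈ -46.103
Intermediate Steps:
w(q, B) = 12 + 966/B (w(q, B) = 9 + 3*((-46*(-7))/B + q/q) = 9 + 3*(322/B + 1) = 9 + 3*(1 + 322/B) = 9 + (3 + 966/B) = 12 + 966/B)
I(-16, 17)*(-325/384) - w(o(3, -14), 66) = 23*(-325/384) - (12 + 966/66) = 23*(-325*1/384) - (12 + 966*(1/66)) = 23*(-325/384) - (12 + 161/11) = -7475/384 - 1*293/11 = -7475/384 - 293/11 = -194737/4224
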